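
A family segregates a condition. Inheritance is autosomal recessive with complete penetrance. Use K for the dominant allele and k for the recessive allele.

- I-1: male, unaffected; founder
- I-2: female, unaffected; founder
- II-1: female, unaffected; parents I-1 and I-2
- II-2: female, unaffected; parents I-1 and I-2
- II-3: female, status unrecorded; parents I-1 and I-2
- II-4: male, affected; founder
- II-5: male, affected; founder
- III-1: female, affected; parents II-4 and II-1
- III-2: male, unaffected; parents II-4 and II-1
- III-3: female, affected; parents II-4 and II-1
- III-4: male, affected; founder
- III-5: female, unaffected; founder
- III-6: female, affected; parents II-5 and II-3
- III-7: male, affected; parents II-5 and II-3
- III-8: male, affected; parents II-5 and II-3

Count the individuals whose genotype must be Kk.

2

Obligate heterozygotes: II-1 is unaffected so carries K and passed k to III-1 (kk), so II-1 is Kk; III-2 is unaffected so carries K and received k from II-4 (kk), so III-2 is Kk.
Every other individual is either homozygous by phenotype or has at least one consistent homozygous assignment, so the count is 2.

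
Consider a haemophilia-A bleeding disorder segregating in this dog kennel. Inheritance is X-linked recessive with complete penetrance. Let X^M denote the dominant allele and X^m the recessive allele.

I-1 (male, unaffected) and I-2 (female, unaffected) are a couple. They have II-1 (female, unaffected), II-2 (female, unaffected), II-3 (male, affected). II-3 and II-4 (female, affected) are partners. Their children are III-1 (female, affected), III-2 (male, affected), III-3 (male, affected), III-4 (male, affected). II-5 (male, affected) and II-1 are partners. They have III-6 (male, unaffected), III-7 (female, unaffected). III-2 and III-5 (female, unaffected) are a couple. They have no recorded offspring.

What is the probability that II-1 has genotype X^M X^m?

I-1 is unaffected, so I-1 is X^M Y.
I-2 is unaffected so carries M and passed m to II-3 (X^m Y), so I-2 is X^M X^m.
Their cross gives offspring ratios 1/2 X^M X^M : 1/2 X^M X^m. Conditioning on II-1 being unaffected, P(X^M X^m) = 1/2 / 1 = 1/2 before taking II-1's own offspring into account.
II-5 is affected, so II-5 is X^m Y.
Now use II-1's offspring. Probability of each recorded status — unaffected son III-6: 1/2 if II-1 is X^M X^m, 1 if X^M X^M; unaffected daughter III-7: 1/2 if II-1 is X^M X^m, 1 if X^M X^M.
Bayes: P(X^M X^m) = 1/2·1/4 / (1/2·1/4 + 1/2·1) = 1/5.

1/5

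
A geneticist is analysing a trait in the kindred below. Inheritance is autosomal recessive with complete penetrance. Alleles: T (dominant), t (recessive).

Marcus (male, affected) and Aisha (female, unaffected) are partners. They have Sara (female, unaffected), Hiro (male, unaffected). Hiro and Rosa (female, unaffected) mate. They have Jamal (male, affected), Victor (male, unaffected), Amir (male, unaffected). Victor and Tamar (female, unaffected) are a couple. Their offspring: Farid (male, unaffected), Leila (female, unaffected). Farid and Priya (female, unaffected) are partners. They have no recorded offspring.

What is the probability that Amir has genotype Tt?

Hiro is unaffected so carries T and received t from Marcus (tt), so Hiro is Tt.
Rosa is unaffected so carries T and passed t to Jamal (tt), so Rosa is Tt.
Their cross gives offspring ratios 1/4 TT : 1/2 Tt : 1/4 tt. Conditioning on Amir being unaffected, P(Tt) = 1/2 / 3/4 = 2/3.

2/3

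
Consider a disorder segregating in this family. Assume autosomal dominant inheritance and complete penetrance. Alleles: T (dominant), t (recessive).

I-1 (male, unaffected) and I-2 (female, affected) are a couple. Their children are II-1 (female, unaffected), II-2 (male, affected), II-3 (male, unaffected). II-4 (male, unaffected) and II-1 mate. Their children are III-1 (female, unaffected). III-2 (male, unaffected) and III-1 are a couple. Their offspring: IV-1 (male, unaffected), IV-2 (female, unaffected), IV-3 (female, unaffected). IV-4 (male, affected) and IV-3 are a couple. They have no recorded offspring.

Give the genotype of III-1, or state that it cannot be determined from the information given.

III-1 is unaffected, so III-1 is tt.

tt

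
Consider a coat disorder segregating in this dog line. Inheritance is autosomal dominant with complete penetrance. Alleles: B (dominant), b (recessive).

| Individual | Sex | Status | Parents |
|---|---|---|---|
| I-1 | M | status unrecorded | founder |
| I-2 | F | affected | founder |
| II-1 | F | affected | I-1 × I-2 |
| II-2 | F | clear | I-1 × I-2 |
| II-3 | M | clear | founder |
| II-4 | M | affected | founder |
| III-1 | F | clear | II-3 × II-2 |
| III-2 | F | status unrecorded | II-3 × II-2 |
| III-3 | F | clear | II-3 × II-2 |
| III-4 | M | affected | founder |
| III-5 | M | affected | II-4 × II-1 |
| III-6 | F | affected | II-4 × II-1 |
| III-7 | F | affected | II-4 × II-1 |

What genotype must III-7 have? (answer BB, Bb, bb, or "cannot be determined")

III-7's phenotype allows BB or Bb, and no parent or child forces a single allele at both positions; consistent genotype assignments exist with III-7 as BB or Bb.

cannot be determined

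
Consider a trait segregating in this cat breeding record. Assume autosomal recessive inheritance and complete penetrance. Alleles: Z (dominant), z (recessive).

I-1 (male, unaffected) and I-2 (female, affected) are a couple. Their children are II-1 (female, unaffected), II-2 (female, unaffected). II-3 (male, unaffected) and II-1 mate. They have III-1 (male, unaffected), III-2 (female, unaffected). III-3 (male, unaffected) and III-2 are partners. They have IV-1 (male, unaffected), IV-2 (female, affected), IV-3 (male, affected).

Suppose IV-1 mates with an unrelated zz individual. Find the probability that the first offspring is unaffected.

2/3

III-3 is unaffected so carries Z and passed z to IV-2 (zz), so III-3 is Zz.
III-2 is unaffected so carries Z and passed z to IV-2 (zz), so III-2 is Zz.
IV-1 is an unaffected offspring of III-3 (Zz) × III-2 (Zz), whose cross gives 1/4 ZZ : 1/2 Zz : 1/4 zz; conditioning on being unaffected, IV-1 is ZZ with probability 1/3, Zz with probability 2/3.
Summing over parental genotype combinations, P(offspring is unaffected) = 1/3·1 + 2/3·1/2 = 2/3.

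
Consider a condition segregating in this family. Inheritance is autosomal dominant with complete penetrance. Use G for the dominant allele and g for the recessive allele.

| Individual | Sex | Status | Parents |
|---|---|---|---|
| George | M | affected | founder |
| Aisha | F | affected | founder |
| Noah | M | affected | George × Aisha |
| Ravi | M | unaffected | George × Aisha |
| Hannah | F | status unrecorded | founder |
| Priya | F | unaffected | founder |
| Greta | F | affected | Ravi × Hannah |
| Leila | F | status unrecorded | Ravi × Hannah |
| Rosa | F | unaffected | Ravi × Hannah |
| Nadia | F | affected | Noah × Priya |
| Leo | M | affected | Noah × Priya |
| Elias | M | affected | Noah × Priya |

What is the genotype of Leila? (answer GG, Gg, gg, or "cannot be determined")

cannot be determined

Leila's phenotype is unrecorded, and no parent or child forces a single allele at both positions; consistent genotype assignments exist with Leila as Gg or gg.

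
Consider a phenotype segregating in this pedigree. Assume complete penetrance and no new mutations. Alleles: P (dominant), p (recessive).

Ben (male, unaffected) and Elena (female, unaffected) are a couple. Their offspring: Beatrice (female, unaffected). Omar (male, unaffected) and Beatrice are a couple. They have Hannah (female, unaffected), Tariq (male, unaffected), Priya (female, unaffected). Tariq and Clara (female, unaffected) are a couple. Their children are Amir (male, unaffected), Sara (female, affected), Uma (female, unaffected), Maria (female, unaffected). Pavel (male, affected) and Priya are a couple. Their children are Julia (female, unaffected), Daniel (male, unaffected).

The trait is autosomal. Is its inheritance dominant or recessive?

recessive

Tariq and Clara are both unaffected yet have an affected child Sara. Under dominance, an affected child requires at least one affected parent, so the trait cannot be dominant.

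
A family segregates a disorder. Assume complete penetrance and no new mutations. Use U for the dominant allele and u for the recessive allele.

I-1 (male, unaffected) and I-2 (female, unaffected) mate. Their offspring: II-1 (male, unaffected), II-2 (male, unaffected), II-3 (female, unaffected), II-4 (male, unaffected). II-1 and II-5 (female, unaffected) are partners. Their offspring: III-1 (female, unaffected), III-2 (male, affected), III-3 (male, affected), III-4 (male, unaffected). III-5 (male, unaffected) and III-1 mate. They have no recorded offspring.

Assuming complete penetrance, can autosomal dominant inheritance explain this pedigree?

Under autosomal dominant, III-2 (affected, male) cannot arise from II-1 (unaffected) × II-5 (unaffected).

No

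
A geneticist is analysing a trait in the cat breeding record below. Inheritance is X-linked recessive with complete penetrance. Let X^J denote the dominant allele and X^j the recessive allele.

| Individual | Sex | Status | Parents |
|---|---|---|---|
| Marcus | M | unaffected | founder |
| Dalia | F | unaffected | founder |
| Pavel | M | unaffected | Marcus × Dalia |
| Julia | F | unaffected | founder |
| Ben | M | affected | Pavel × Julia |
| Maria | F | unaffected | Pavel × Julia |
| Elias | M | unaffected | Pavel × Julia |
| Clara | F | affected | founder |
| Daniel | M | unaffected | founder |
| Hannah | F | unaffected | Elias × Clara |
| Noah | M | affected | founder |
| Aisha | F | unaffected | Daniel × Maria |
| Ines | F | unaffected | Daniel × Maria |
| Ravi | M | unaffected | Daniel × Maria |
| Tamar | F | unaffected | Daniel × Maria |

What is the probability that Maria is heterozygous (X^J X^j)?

Pavel is unaffected, so Pavel is X^J Y.
Julia is unaffected so carries J and passed j to Ben (X^j Y), so Julia is X^J X^j.
Their cross gives offspring ratios 1/2 X^J X^J : 1/2 X^J X^j. Conditioning on Maria being unaffected, P(X^J X^j) = 1/2 / 1 = 1/2 before taking Maria's own offspring into account.
Daniel is unaffected, so Daniel is X^J Y.
Now use Maria's offspring. Probability of each recorded status — unaffected son Ravi: 1/2 if Maria is X^J X^j, 1 if X^J X^J. (Aisha, Ines, Tamar: equally likely either way, so uninformative.)
Bayes: P(X^J X^j) = 1/2·1/2 / (1/2·1/2 + 1/2·1) = 1/3.

1/3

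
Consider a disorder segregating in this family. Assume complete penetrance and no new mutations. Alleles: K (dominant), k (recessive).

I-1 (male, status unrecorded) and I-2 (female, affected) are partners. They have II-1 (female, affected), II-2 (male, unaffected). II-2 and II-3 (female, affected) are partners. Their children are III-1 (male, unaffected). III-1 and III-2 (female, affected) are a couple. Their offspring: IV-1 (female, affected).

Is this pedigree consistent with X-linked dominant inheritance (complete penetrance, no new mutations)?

A consistent assignment under X-linked dominant exists: I-1 X^K Y, I-2 X^K X^k, II-1 X^K X^K, II-2 X^k Y, II-3 X^K X^k, III-1 X^k Y, III-2 X^K X^K, IV-1 X^K X^k.
In this assignment every recorded phenotype matches its genotype and every non-founder's genotype is obtainable from its parents' genotypes, so the pedigree is consistent.

Yes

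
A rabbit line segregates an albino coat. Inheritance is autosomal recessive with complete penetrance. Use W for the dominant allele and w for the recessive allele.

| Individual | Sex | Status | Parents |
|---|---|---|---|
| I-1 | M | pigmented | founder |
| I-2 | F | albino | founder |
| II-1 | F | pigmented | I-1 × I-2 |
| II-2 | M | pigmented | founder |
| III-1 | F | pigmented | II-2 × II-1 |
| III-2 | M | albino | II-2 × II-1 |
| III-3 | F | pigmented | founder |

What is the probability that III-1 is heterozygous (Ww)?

2/3

II-2 is pigmented so carries W and passed w to III-2 (ww), so II-2 is Ww.
II-1 is pigmented so carries W and received w from I-2 (ww), so II-1 is Ww.
Their cross gives offspring ratios 1/4 WW : 1/2 Ww : 1/4 ww. Conditioning on III-1 being pigmented, P(Ww) = 1/2 / 3/4 = 2/3.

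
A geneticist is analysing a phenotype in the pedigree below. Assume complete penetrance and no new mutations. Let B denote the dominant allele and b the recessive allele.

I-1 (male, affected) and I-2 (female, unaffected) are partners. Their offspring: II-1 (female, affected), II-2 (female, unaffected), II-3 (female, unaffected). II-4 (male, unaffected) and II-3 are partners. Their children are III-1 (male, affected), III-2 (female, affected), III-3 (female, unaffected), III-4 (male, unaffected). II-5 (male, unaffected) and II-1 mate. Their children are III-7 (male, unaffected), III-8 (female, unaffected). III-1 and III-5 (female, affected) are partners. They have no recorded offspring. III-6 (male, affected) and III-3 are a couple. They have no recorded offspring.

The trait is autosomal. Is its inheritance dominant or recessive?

II-4 and II-3 are both unaffected yet have an affected child III-1. Under dominance, an affected child requires at least one affected parent, so the trait cannot be dominant.

recessive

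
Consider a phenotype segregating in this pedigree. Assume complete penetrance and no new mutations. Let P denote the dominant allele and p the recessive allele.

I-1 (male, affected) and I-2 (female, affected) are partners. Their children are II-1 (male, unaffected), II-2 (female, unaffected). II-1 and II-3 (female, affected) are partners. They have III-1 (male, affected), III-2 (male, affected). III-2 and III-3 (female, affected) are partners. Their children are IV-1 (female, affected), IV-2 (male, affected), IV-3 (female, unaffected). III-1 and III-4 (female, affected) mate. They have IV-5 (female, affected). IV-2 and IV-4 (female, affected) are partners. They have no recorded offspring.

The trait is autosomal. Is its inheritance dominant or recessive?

I-1 and I-2 are both affected yet have an unaffected child II-1. Under a recessive model two affected parents are homozygous and every child would be affected, so the trait cannot be recessive.

dominant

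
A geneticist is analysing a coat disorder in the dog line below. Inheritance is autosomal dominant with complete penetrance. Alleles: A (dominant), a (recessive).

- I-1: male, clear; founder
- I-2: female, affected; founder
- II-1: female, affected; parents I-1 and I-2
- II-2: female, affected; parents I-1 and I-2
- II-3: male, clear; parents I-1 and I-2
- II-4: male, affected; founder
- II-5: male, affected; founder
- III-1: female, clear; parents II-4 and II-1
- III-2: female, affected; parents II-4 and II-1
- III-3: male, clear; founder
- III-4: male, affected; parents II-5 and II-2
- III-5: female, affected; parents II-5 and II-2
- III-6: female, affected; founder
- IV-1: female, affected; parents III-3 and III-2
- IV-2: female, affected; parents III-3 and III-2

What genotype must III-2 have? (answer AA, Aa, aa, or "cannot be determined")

III-2's phenotype allows AA or Aa, and no parent or child forces a single allele at both positions; consistent genotype assignments exist with III-2 as AA or Aa.

cannot be determined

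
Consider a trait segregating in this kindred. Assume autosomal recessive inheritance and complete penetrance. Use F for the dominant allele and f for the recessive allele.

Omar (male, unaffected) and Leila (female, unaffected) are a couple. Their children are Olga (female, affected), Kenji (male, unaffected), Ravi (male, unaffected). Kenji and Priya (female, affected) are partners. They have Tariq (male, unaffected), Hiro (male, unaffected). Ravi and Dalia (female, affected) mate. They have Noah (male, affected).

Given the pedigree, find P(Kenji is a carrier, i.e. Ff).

1/3

Omar is unaffected so carries F and passed f to Olga (ff), so Omar is Ff.
Leila is unaffected so carries F and passed f to Olga (ff), so Leila is Ff.
Their cross gives offspring ratios 1/4 FF : 1/2 Ff : 1/4 ff. Conditioning on Kenji being unaffected, P(Ff) = 1/2 / 3/4 = 2/3 before taking Kenji's own offspring into account.
Priya is affected, so Priya is ff.
Now use Kenji's offspring. Probability of each recorded status — unaffected son Tariq: 1/2 if Kenji is Ff, 1 if FF; unaffected son Hiro: 1/2 if Kenji is Ff, 1 if FF.
Bayes: P(Ff) = 2/3·1/4 / (2/3·1/4 + 1/3·1) = 1/3.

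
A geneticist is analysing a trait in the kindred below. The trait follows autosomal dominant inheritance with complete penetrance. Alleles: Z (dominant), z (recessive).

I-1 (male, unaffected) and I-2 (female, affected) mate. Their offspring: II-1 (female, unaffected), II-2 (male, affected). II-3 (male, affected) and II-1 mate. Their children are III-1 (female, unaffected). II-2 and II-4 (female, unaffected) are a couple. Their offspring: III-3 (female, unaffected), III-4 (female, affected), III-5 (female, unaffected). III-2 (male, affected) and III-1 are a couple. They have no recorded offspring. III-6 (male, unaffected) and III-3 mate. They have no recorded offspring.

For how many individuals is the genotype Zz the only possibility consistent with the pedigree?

Obligate heterozygotes: I-2 is affected so carries Z and passed z to II-1 (zz), so I-2 is Zz; II-2 is affected so carries Z and received z from I-1 (zz), so II-2 is Zz; II-3 is affected so carries Z and passed z to III-1 (zz), so II-3 is Zz; III-4 is affected so carries Z and received z from II-4 (zz), so III-4 is Zz.
Every other individual is either homozygous by phenotype or has at least one consistent homozygous assignment, so the count is 4.

4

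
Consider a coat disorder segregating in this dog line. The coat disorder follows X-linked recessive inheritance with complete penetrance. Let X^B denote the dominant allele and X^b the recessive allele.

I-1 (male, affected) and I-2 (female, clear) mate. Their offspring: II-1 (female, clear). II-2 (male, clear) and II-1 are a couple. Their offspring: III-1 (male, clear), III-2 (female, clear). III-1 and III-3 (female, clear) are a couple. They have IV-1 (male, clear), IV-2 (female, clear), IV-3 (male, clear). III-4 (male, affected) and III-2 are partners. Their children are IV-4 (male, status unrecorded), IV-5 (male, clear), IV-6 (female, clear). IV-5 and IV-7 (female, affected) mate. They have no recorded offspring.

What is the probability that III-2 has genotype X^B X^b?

1/5

II-2 is clear, so II-2 is X^B Y.
II-1 is clear so carries B and received b from I-1 (X^b Y), so II-1 is X^B X^b.
Their cross gives offspring ratios 1/2 X^B X^B : 1/2 X^B X^b. Conditioning on III-2 being clear, P(X^B X^b) = 1/2 / 1 = 1/2 before taking III-2's own offspring into account.
III-4 is affected, so III-4 is X^b Y.
Now use III-2's offspring. Probability of each recorded status — clear son IV-5: 1/2 if III-2 is X^B X^b, 1 if X^B X^B; clear daughter IV-6: 1/2 if III-2 is X^B X^b, 1 if X^B X^B. (IV-4: equally likely either way, so uninformative.)
Bayes: P(X^B X^b) = 1/2·1/4 / (1/2·1/4 + 1/2·1) = 1/5.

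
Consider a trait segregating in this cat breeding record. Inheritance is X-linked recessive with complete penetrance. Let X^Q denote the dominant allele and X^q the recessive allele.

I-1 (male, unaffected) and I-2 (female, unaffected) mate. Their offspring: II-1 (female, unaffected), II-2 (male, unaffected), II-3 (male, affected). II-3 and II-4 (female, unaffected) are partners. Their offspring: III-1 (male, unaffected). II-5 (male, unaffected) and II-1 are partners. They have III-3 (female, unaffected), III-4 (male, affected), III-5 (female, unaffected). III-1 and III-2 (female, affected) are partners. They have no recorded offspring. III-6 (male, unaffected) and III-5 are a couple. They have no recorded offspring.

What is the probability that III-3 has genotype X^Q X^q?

1/2

II-5 is unaffected, so II-5 is X^Q Y.
II-1 is unaffected so carries Q and passed q to III-4 (X^q Y), so II-1 is X^Q X^q.
Their cross gives offspring ratios 1/2 X^Q X^Q : 1/2 X^Q X^q. Conditioning on III-3 being unaffected, P(X^Q X^q) = 1/2 / 1 = 1/2.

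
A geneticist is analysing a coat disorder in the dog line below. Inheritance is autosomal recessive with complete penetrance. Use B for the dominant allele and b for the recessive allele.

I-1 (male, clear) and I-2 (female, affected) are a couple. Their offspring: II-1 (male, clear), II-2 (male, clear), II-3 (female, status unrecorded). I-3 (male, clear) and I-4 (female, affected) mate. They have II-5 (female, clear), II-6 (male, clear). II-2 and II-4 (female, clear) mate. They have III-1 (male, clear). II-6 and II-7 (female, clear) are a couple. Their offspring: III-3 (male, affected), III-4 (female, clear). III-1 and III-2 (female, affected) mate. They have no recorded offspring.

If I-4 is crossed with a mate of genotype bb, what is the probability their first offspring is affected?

1

I-4 is affected, so I-4 is bb.
The cross gives 1 bb, so P(offspring is affected) = 1.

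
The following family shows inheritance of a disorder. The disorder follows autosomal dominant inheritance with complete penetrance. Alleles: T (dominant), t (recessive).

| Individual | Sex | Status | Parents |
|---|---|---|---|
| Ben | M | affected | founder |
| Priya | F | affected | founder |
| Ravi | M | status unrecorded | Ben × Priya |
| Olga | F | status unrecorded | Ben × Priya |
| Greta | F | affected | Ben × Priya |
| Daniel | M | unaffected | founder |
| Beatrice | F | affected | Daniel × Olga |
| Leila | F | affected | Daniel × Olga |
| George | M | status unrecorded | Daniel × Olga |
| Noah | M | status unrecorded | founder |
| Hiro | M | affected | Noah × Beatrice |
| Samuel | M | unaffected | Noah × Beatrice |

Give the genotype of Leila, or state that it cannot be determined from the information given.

Tt

From phenotype alone, Leila is TT or Tt.
Leila is affected so carries T and received t from Daniel (tt), so Leila is Tt.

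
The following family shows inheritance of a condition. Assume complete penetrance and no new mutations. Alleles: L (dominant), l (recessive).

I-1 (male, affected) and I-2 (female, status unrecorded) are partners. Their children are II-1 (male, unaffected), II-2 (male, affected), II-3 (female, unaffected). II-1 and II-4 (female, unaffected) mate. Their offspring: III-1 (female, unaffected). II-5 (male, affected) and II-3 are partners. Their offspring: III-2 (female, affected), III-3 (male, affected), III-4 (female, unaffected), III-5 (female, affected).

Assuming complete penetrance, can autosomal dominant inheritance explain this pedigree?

A consistent assignment under autosomal dominant exists: I-1 Ll, I-2 Ll, II-1 ll, II-2 LL, II-3 ll, II-4 ll, II-5 Ll, III-1 ll, III-2 Ll, III-3 Ll, III-4 ll, III-5 Ll.
In this assignment every recorded phenotype matches its genotype and every non-founder's genotype is obtainable from its parents' genotypes, so the pedigree is consistent.

Yes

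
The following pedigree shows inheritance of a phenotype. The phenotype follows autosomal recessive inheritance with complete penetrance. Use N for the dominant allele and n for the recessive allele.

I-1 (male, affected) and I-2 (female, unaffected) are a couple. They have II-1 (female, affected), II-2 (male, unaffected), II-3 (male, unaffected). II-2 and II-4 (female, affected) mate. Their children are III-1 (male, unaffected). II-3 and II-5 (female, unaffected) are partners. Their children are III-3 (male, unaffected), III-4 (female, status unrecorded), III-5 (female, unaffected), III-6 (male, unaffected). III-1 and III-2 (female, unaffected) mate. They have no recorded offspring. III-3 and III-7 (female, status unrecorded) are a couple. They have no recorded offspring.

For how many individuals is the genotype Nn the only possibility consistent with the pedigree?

4

Obligate heterozygotes: I-2 is unaffected so carries N and passed n to II-1 (nn), so I-2 is Nn; II-2 is unaffected so carries N and received n from I-1 (nn), so II-2 is Nn; II-3 is unaffected so carries N and received n from I-1 (nn), so II-3 is Nn; III-1 is unaffected so carries N and received n from II-4 (nn), so III-1 is Nn.
Every other individual is either homozygous by phenotype or has at least one consistent homozygous assignment, so the count is 4.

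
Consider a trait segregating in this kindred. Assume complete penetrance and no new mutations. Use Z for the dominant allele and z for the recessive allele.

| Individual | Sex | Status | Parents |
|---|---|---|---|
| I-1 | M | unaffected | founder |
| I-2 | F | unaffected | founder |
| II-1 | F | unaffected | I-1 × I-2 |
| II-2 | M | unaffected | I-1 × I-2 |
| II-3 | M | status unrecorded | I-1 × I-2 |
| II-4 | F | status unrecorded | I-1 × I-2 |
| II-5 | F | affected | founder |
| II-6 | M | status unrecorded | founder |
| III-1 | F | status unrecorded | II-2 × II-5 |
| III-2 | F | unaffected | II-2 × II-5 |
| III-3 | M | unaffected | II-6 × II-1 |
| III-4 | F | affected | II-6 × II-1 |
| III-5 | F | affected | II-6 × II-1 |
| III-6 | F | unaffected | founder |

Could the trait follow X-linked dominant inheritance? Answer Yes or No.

Yes

A consistent assignment under X-linked dominant exists: I-1 X^z Y, I-2 X^z X^z, II-1 X^z X^z, II-2 X^z Y, II-3 X^z Y, II-4 X^z X^z, II-5 X^Z X^z, II-6 X^Z Y, III-1 X^Z X^z, III-2 X^z X^z, III-3 X^z Y, III-4 X^Z X^z, III-5 X^Z X^z, III-6 X^z X^z.
In this assignment every recorded phenotype matches its genotype and every non-founder's genotype is obtainable from its parents' genotypes, so the pedigree is consistent.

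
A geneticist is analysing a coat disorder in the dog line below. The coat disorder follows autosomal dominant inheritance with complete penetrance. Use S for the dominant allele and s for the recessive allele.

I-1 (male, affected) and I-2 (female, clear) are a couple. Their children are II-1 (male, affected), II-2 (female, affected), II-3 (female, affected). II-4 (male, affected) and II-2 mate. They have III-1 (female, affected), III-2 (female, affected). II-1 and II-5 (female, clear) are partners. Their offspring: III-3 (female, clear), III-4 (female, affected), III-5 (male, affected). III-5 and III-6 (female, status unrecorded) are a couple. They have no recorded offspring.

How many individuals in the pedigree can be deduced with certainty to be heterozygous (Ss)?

Obligate heterozygotes: II-1 is affected so carries S and received s from I-2 (ss), so II-1 is Ss; II-2 is affected so carries S and received s from I-2 (ss), so II-2 is Ss; II-3 is affected so carries S and received s from I-2 (ss), so II-3 is Ss; III-4 is affected so carries S and received s from II-5 (ss), so III-4 is Ss; III-5 is affected so carries S and received s from II-5 (ss), so III-5 is Ss.
Every other individual is either homozygous by phenotype or has at least one consistent homozygous assignment, so the count is 5.

5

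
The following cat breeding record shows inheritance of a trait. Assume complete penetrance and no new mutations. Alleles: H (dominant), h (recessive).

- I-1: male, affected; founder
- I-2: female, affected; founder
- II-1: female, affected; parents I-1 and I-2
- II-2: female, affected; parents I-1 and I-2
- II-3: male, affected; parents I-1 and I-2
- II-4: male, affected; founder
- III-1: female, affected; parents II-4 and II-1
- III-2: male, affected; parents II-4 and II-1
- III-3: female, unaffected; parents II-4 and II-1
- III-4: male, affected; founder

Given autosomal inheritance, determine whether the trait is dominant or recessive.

II-4 and II-1 are both affected yet have an unaffected child III-3. Under a recessive model two affected parents are homozygous and every child would be affected, so the trait cannot be recessive.

dominant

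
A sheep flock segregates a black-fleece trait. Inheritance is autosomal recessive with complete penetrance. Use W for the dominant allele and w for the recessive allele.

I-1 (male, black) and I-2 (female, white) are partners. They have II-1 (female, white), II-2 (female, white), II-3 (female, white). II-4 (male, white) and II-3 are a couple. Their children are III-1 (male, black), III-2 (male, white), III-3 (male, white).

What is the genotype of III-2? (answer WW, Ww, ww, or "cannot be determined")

cannot be determined

III-2's phenotype allows WW or Ww, and no parent or child forces a single allele at both positions; consistent genotype assignments exist with III-2 as WW or Ww.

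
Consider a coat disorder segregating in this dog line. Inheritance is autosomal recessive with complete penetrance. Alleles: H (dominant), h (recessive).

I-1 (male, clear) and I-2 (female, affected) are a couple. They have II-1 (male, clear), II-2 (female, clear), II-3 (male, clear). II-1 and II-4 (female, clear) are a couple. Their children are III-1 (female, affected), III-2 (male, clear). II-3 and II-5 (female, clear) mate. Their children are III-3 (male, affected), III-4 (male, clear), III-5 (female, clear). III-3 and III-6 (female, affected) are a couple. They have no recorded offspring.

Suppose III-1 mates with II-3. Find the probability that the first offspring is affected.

III-1 is affected, so III-1 is hh.
II-3 is clear so carries H and received h from I-2 (hh), so II-3 is Hh.
The cross gives 1/2 Hh : 1/2 hh, so P(offspring is affected) = 1/2.

1/2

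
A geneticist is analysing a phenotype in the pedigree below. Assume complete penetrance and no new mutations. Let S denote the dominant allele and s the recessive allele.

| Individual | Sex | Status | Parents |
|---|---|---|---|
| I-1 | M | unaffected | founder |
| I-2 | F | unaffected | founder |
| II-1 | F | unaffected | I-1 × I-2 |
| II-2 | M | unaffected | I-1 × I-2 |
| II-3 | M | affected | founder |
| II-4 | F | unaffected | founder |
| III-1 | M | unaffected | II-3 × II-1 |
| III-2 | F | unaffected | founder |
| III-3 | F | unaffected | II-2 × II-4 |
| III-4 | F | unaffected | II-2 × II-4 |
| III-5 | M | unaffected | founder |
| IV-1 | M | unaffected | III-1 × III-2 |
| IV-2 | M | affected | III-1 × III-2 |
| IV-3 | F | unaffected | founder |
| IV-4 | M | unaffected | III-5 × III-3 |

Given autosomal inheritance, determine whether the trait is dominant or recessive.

recessive

III-1 and III-2 are both unaffected yet have an affected child IV-2. Under dominance, an affected child requires at least one affected parent, so the trait cannot be dominant.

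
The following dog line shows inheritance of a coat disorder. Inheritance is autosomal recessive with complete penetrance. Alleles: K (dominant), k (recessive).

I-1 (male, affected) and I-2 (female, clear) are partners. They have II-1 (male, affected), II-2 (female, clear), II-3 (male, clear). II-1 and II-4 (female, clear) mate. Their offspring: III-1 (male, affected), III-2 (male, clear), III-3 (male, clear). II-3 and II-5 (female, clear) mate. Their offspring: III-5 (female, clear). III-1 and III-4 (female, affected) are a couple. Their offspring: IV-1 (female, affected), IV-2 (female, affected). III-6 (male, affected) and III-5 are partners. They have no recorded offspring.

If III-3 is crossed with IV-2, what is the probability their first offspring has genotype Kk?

1/2

III-3 is clear so carries K and received k from II-1 (kk), so III-3 is Kk.
IV-2 is affected, so IV-2 is kk.
The cross gives 1/2 Kk : 1/2 kk, so P(offspring has genotype Kk) = 1/2.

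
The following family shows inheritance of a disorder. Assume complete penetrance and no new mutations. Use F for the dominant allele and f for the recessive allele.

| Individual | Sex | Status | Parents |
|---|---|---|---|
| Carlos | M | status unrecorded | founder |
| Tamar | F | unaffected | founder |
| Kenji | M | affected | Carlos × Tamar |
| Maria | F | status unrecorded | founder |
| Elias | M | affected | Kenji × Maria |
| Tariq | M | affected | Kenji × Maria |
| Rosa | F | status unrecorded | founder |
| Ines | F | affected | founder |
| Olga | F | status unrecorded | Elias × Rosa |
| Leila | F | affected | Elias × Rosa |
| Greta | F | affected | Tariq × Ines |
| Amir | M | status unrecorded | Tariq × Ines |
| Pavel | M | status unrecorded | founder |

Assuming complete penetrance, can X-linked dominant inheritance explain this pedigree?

Under X-linked dominant, Kenji (affected, male) cannot arise from Carlos (unrecorded) × Tamar (unaffected).

No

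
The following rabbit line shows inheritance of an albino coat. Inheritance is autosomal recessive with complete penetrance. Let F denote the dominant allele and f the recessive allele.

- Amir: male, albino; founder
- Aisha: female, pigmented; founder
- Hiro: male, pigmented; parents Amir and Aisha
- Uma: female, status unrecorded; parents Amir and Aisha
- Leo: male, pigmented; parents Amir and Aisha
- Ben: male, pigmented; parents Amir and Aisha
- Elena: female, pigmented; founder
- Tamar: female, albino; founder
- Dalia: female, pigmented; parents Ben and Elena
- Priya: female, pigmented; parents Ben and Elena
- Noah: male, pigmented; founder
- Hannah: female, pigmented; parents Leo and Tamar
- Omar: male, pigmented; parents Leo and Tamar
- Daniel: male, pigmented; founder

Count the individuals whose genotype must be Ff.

5

Obligate heterozygotes: Hiro is pigmented so carries F and received f from Amir (ff), so Hiro is Ff; Leo is pigmented so carries F and received f from Amir (ff), so Leo is Ff; Ben is pigmented so carries F and received f from Amir (ff), so Ben is Ff; Hannah is pigmented so carries F and received f from Tamar (ff), so Hannah is Ff; Omar is pigmented so carries F and received f from Tamar (ff), so Omar is Ff.
Every other individual is either homozygous by phenotype or has at least one consistent homozygous assignment, so the count is 5.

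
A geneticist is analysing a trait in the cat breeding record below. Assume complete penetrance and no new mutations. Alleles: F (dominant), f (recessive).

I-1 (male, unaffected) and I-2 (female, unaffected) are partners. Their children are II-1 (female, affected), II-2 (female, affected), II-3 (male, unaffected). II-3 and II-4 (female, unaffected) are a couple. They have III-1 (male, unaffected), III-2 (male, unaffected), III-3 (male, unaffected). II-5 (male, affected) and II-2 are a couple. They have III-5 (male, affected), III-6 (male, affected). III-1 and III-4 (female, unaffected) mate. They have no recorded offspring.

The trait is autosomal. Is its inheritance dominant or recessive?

I-1 and I-2 are both unaffected yet have an affected child II-1. Under dominance, an affected child requires at least one affected parent, so the trait cannot be dominant.

recessive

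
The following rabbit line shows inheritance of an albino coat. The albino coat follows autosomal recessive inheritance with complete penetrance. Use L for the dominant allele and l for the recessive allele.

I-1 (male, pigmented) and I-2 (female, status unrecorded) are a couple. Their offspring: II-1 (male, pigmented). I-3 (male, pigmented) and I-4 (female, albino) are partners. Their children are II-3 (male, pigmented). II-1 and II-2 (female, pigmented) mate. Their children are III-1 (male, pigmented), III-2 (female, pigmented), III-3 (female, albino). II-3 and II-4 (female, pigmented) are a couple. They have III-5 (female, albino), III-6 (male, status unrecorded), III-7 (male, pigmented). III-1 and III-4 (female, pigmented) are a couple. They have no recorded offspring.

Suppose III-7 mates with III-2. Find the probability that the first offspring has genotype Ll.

4/9

II-3 is pigmented so carries L and received l from I-4 (ll), so II-3 is Ll.
II-4 is pigmented so carries L and passed l to III-5 (ll), so II-4 is Ll.
III-7 is a pigmented offspring of II-3 (Ll) × II-4 (Ll), whose cross gives 1/4 LL : 1/2 Ll : 1/4 ll; conditioning on being pigmented, III-7 is LL with probability 1/3, Ll with probability 2/3.
II-1 is pigmented so carries L and passed l to III-3 (ll), so II-1 is Ll.
II-2 is pigmented so carries L and passed l to III-3 (ll), so II-2 is Ll.
III-2 is a pigmented offspring of II-1 (Ll) × II-2 (Ll), whose cross gives 1/4 LL : 1/2 Ll : 1/4 ll; conditioning on being pigmented, III-2 is LL with probability 1/3, Ll with probability 2/3.
Summing over parental genotype combinations, P(offspring has genotype Ll) = 2/9·1/2 + 2/9·1/2 + 4/9·1/2 = 4/9.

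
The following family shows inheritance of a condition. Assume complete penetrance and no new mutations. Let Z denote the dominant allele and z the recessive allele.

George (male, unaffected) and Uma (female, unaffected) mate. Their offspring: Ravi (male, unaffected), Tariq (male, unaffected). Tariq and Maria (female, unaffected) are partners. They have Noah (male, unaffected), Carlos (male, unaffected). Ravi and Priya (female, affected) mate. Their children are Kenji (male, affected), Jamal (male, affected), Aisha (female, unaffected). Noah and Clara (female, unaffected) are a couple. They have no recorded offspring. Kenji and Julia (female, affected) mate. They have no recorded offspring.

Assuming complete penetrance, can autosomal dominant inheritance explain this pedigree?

Yes

A consistent assignment under autosomal dominant exists: George zz, Uma zz, Ravi zz, Tariq zz, Maria zz, Priya Zz, Noah zz, Carlos zz, Clara zz, Kenji Zz, Jamal Zz, Aisha zz, Julia ZZ.
In this assignment every recorded phenotype matches its genotype and every non-founder's genotype is obtainable from its parents' genotypes, so the pedigree is consistent.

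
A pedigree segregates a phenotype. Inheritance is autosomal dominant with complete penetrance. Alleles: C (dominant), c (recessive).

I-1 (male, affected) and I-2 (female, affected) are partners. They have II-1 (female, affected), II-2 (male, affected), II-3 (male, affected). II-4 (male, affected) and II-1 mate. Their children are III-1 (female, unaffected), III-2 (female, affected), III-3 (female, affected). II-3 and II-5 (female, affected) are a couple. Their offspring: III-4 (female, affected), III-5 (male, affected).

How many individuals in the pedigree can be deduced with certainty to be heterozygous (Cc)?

2

Obligate heterozygotes: II-1 is affected so carries C and passed c to III-1 (cc), so II-1 is Cc; II-4 is affected so carries C and passed c to III-1 (cc), so II-4 is Cc.
Every other individual is either homozygous by phenotype or has at least one consistent homozygous assignment, so the count is 2.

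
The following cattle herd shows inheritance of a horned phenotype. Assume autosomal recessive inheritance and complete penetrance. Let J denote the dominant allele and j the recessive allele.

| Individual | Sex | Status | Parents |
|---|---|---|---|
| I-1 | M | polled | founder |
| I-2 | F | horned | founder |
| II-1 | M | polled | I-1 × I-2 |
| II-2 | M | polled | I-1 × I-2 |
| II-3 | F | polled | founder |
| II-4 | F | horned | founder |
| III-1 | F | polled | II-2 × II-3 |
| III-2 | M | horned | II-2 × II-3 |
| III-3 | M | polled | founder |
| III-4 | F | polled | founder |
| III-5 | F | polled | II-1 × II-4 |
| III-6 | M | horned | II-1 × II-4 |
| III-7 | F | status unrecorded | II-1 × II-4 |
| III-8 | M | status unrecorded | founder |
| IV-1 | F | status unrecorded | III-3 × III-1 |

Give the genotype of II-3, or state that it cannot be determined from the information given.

From phenotype alone, II-3 is JJ or Jj.
II-3 is polled so carries J and passed j to III-2 (jj), so II-3 is Jj.

Jj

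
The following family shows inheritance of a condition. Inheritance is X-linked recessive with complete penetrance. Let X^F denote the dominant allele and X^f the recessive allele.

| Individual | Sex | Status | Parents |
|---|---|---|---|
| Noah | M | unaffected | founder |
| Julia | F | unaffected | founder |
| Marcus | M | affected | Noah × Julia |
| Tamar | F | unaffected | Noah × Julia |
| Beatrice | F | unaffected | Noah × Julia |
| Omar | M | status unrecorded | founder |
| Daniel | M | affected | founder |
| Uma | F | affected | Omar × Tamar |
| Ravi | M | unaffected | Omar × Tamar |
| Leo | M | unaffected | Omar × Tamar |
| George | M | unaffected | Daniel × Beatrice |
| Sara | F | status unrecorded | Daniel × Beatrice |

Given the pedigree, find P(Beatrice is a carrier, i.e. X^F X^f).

Noah is unaffected, so Noah is X^F Y.
Julia is unaffected so carries F and passed f to Marcus (X^f Y), so Julia is X^F X^f.
Their cross gives offspring ratios 1/2 X^F X^F : 1/2 X^F X^f. Conditioning on Beatrice being unaffected, P(X^F X^f) = 1/2 / 1 = 1/2 before taking Beatrice's own offspring into account.
Daniel is affected, so Daniel is X^f Y.
Now use Beatrice's offspring. Probability of each recorded status — unaffected son George: 1/2 if Beatrice is X^F X^f, 1 if X^F X^F. (Sara: equally likely either way, so uninformative.)
Bayes: P(X^F X^f) = 1/2·1/2 / (1/2·1/2 + 1/2·1) = 1/3.

1/3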